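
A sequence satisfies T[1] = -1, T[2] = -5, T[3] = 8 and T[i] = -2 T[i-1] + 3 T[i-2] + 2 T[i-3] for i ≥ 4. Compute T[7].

T[4] = -2·8 + 3·(-5) + 2·(-1) = -33
T[5] = -2·(-33) + 3·8 + 2·(-5) = 80
T[6] = -2·80 + 3·(-33) + 2·8 = -243
T[7] = -2·(-243) + 3·80 + 2·(-33) = 660

660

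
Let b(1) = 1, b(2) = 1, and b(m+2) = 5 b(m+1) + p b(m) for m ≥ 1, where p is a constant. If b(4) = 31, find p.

1

b(3) = 5 + p
b(4) = 25 + 6p
So 25 + 6p = 31, giving p = 1.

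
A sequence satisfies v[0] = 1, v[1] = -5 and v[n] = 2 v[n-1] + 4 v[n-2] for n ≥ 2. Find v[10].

v[2] = 2*(-5) + 4*1 = -6
v[3] = 2*(-6) + 4*(-5) = -32
v[4] = 2*(-32) + 4*(-6) = -88
v[5] = 2*(-88) + 4*(-32) = -304
v[6] = 2*(-304) + 4*(-88) = -960
v[7] = 2*(-960) + 4*(-304) = -3136
v[8] = 2*(-3136) + 4*(-960) = -10112
v[9] = 2*(-10112) + 4*(-3136) = -32768
v[10] = 2*(-32768) + 4*(-10112) = -105984

-105984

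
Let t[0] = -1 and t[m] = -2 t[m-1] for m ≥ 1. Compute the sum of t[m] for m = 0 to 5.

t[1] = -2(-1) = 2
t[2] = -2(2) = -4
t[3] = -2(-4) = 8
t[4] = -2(8) = -16
t[5] = -2(-16) = 32
Sum = (-1) + 2 + (-4) + 8 + (-16) + 32 = 21

21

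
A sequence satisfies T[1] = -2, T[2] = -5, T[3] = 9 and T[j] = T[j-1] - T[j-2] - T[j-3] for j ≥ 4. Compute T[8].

T[4] = 9 - (-5) - (-2) = 16
T[5] = 16 - 9 - (-5) = 12
T[6] = 12 - 16 - 9 = -13
T[7] = (-13) - 12 - 16 = -41
T[8] = (-41) - (-13) - 12 = -40

-40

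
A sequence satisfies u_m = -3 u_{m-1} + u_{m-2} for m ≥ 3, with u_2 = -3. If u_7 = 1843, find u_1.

Let u_1 = z.
u_3 = 9 + z
u_4 = -30 - 3z
u_5 = 99 + 10z
u_6 = -327 - 33z
u_7 = 1080 + 109z
So 1080 + 109z = 1843, giving z = 7.

7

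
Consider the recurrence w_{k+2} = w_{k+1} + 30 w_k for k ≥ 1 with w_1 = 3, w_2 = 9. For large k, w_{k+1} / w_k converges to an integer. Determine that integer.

6

The characteristic equation is r^2 - r - 30 = 0, which factors as (r - 6)(r + 5) = 0.
So the roots are 6 and -5. Since |6| > |-5| and the coefficient of 6^k is non-zero, the ratio tends to 6.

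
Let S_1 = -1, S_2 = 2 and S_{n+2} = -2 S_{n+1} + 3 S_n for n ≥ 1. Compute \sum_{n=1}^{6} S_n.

S_3 = -2·2 + 3·(-1) = -7
S_4 = -2·(-7) + 3·2 = 20
S_5 = -2·20 + 3·(-7) = -61
S_6 = -2·(-61) + 3·20 = 182
Sum = (-1) + 2 + (-7) + 20 + (-61) + 182 = 135

135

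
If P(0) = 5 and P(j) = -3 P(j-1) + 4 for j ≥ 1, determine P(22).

The fixed point is 4/(1 + 3) = 1, so P(j) - 1 = -3(P(j-1) - 1).
Hence P(j) = 4·(-3)^j + 1.
P(22) = 4·(-3)^{22} + 1 = 4·31381059609 + 1 = 125524238437.

125524238437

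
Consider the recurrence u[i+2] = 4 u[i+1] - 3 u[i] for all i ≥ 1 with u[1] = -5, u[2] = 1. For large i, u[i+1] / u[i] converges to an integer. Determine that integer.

The characteristic equation is r^2 - 4r + 3 = 0, which factors as (r - 3)(r - 1) = 0.
So the roots are 3 and 1. Since |3| > |1| and the coefficient of 3^i is non-zero, the ratio tends to 3.

3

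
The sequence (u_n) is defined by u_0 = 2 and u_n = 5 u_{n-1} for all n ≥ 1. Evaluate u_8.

u_1 = 5·2 = 10
u_2 = 5·10 = 50
u_3 = 5·50 = 250
u_4 = 5·250 = 1250
u_5 = 5·1250 = 6250
u_6 = 5·6250 = 31250
u_7 = 5·31250 = 156250
u_8 = 5·156250 = 781250

781250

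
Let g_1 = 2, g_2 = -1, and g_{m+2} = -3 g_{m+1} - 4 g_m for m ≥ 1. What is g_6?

35

g_3 = -3(-1) - 4(2) = -5
g_4 = -3(-5) - 4(-1) = 19
g_5 = -3(19) - 4(-5) = -37
g_6 = -3(-37) - 4(19) = 35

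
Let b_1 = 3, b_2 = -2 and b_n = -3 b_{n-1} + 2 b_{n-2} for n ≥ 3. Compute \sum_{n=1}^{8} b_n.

-5067

b_3 = -3*(-2) + 2*3 = 12
b_4 = -3*12 + 2*(-2) = -40
b_5 = -3*(-40) + 2*12 = 144
b_6 = -3*144 + 2*(-40) = -512
b_7 = -3*(-512) + 2*144 = 1824
b_8 = -3*1824 + 2*(-512) = -6496
Sum = 3 + (-2) + 12 + (-40) + 144 + (-512) + 1824 + (-6496) = -5067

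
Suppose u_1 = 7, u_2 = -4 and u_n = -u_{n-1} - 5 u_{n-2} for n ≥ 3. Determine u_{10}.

u_3 = -(-4) - 5*7 = -31
u_4 = -(-31) - 5*(-4) = 51
u_5 = -51 - 5*(-31) = 104
u_6 = -104 - 5*51 = -359
u_7 = -(-359) - 5*104 = -161
u_8 = -(-161) - 5*(-359) = 1956
u_9 = -1956 - 5*(-161) = -1151
u_{10} = -(-1151) - 5*1956 = -8629

-8629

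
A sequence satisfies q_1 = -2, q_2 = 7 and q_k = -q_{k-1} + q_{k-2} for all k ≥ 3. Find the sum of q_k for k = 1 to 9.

-104

q_3 = -7 + (-2) = -9
q_4 = -(-9) + 7 = 16
q_5 = -16 + (-9) = -25
q_6 = -(-25) + 16 = 41
q_7 = -41 + (-25) = -66
q_8 = -(-66) + 41 = 107
q_9 = -107 + (-66) = -173
Sum = (-2) + 7 + (-9) + 16 + (-25) + 41 + (-66) + 107 + (-173) = -104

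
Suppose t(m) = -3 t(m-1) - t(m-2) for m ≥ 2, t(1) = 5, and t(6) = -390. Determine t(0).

-6

Let t(0) = y.
t(2) = -15 - y
t(3) = 40 + 3y
t(4) = -105 - 8y
t(5) = 275 + 21y
t(6) = -720 - 55y
So -720 - 55y = -390, giving y = -6.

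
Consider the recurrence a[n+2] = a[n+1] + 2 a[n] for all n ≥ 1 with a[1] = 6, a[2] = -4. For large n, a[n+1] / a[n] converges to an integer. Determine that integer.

2

The characteristic equation is r^2 - r - 2 = 0, which factors as (r - 2)(r + 1) = 0.
So the roots are 2 and -1. Since |2| > |-1| and the coefficient of 2^n is non-zero, the ratio tends to 2.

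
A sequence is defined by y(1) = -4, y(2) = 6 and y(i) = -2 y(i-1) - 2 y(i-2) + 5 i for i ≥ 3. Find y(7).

y(3) = -2(6) - 2(-4) + 15 = 11
y(4) = -2(11) - 2(6) + 20 = -14
y(5) = -2(-14) - 2(11) + 25 = 31
y(6) = -2(31) - 2(-14) + 30 = -4
y(7) = -2(-4) - 2(31) + 35 = -19

-19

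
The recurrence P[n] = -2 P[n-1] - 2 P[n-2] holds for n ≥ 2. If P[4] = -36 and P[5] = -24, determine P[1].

Rearranging, P[n-2] = (P[n] + 2 P[n-1]) / -2.
P[3] = (-24 + 2*(-36)) / -2 = -96/-2 = 48
P[2] = (-36 + 2*48) / -2 = 60/-2 = -30
P[1] = (48 + 2*(-30)) / -2 = -12/-2 = 6

6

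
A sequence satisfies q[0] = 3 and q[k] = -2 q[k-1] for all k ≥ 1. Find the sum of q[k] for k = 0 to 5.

q[1] = -2·3 = -6
q[2] = -2·(-6) = 12
q[3] = -2·12 = -24
q[4] = -2·(-24) = 48
q[5] = -2·48 = -96
Sum = 3 + (-6) + 12 + (-24) + 48 + (-96) = -63

-63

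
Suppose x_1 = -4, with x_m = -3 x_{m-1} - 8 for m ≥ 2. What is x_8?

x_2 = -3(-4) - 8 = 4
x_3 = -3(4) - 8 = -20
x_4 = -3(-20) - 8 = 52
x_5 = -3(52) - 8 = -164
x_6 = -3(-164) - 8 = 484
x_7 = -3(484) - 8 = -1460
x_8 = -3(-1460) - 8 = 4372

4372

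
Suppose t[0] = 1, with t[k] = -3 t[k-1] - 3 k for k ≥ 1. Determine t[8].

t[1] = -3·1 - 3 = -6
t[2] = -3·(-6) - 6 = 12
t[3] = -3·12 - 9 = -45
t[4] = -3·(-45) - 12 = 123
t[5] = -3·123 - 15 = -384
t[6] = -3·(-384) - 18 = 1134
t[7] = -3·1134 - 21 = -3423
t[8] = -3·(-3423) - 24 = 10245

10245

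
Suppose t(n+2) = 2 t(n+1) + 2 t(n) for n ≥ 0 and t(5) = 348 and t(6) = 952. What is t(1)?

Rearranging, t(n-2) = (t(n) - 2 t(n-1)) / 2.
t(4) = (952 - 2*348) / 2 = 256/2 = 128
t(3) = (348 - 2*128) / 2 = 92/2 = 46
t(2) = (128 - 2*46) / 2 = 36/2 = 18
t(1) = (46 - 2*18) / 2 = 10/2 = 5

5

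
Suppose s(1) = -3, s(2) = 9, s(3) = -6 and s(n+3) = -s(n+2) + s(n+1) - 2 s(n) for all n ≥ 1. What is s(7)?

s(4) = -(-6) + 9 - 2*(-3) = 21
s(5) = -21 + (-6) - 2*9 = -45
s(6) = -(-45) + 21 - 2*(-6) = 78
s(7) = -78 + (-45) - 2*21 = -165

-165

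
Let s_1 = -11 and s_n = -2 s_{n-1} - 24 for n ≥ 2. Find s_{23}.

-12582920

The fixed point is -24/(1 + 2) = -8, so s_n + 8 = -2(s_{n-1} + 8).
Hence s_n = -3·(-2)^{n-1} - 8.
s_{23} = -3·(-2)^{22} - 8 = -3·4194304 - 8 = -12582920.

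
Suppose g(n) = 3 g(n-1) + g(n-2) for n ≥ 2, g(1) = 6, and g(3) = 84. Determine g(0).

Let g(0) = w.
g(2) = 18 + w
g(3) = 60 + 3w
So 60 + 3w = 84, giving w = 8.

8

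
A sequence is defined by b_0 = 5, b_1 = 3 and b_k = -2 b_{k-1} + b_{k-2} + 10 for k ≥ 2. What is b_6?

b_2 = -2*3 + 5 + 10 = 9
b_3 = -2*9 + 3 + 10 = -5
b_4 = -2*(-5) + 9 + 10 = 29
b_5 = -2*29 + (-5) + 10 = -53
b_6 = -2*(-53) + 29 + 10 = 145

145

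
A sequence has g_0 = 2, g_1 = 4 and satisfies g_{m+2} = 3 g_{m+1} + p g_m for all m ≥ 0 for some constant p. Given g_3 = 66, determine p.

3

g_2 = 12 + 2p
g_3 = 36 + 10p
So 36 + 10p = 66, giving p = 3.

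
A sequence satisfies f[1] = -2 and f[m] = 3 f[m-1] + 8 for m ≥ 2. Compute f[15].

The fixed point is 8/(1 - 3) = -4, so f[m] + 4 = 3(f[m-1] + 4).
Hence f[m] = 2·3^{m-1} - 4.
f[15] = 2·3^{14} - 4 = 2·4782969 - 4 = 9565934.

9565934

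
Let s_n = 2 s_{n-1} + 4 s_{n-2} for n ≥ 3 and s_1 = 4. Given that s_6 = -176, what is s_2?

-7

Let s_2 = x.
s_3 = 16 + 2x
s_4 = 32 + 8x
s_5 = 128 + 24x
s_6 = 384 + 80x
So 384 + 80x = -176, giving x = -7.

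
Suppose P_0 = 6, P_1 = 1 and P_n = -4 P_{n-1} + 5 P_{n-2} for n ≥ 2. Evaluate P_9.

-1627599

P_2 = -4·1 + 5·6 = 26
P_3 = -4·26 + 5·1 = -99
P_4 = -4·(-99) + 5·26 = 526
P_5 = -4·526 + 5·(-99) = -2599
P_6 = -4·(-2599) + 5·526 = 13026
P_7 = -4·13026 + 5·(-2599) = -65099
P_8 = -4·(-65099) + 5·13026 = 325526
P_9 = -4·325526 + 5·(-65099) = -1627599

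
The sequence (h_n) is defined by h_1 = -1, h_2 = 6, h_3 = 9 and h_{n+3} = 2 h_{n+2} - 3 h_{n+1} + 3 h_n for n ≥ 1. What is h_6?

6

h_4 = 2*9 - 3*6 + 3*(-1) = -3
h_5 = 2*(-3) - 3*9 + 3*6 = -15
h_6 = 2*(-15) - 3*(-3) + 3*9 = 6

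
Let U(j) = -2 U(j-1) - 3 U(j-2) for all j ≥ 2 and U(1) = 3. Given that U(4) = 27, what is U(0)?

-5

Let U(0) = x.
U(2) = -6 - 3x
U(3) = 3 + 6x
U(4) = 12 - 3x
So 12 - 3x = 27, giving x = -5.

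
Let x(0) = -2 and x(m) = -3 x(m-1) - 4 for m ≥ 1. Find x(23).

The fixed point is -4/(1 + 3) = -1, so x(m) + 1 = -3(x(m-1) + 1).
Hence x(m) = -1·(-3)^m - 1.
x(23) = -1·(-3)^{23} - 1 = -1·-94143178827 - 1 = 94143178826.

94143178826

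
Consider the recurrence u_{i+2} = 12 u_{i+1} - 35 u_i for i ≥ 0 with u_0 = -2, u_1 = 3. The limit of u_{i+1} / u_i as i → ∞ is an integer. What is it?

The characteristic equation is r^2 - 12r + 35 = 0, which factors as (r - 7)(r - 5) = 0.
So the roots are 7 and 5. Since |7| > |5| and the coefficient of 7^i is non-zero, the ratio tends to 7.

7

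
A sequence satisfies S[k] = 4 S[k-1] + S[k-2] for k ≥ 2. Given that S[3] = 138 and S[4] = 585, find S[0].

Rearranging, S[k-2] = S[k] - 4 S[k-1].
S[2] = 585 - 4(138) = 33
S[1] = 138 - 4(33) = 6
S[0] = 33 - 4(6) = 9

9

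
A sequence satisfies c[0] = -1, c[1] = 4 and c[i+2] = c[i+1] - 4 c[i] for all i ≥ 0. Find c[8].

-424

c[2] = 4 - 4·(-1) = 8
c[3] = 8 - 4·4 = -8
c[4] = (-8) - 4·8 = -40
c[5] = (-40) - 4·(-8) = -8
c[6] = (-8) - 4·(-40) = 152
c[7] = 152 - 4·(-8) = 184
c[8] = 184 - 4·152 = -424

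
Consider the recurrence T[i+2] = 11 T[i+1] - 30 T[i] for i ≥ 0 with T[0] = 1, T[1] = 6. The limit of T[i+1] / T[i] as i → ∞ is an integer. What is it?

6

The characteristic equation is r^2 - 11r + 30 = 0, which factors as (r - 6)(r - 5) = 0.
So the roots are 6 and 5. Since |6| > |5| and the coefficient of 6^i is non-zero, the ratio tends to 6.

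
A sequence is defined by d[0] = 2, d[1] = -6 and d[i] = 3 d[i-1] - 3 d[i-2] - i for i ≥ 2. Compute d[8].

556

d[2] = 3(-6) - 3(2) - 2 = -26
d[3] = 3(-26) - 3(-6) - 3 = -63
d[4] = 3(-63) - 3(-26) - 4 = -115
d[5] = 3(-115) - 3(-63) - 5 = -161
d[6] = 3(-161) - 3(-115) - 6 = -144
d[7] = 3(-144) - 3(-161) - 7 = 44
d[8] = 3(44) - 3(-144) - 8 = 556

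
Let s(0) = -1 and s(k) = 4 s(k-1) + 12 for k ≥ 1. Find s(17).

The fixed point is 12/(1 - 4) = -4, so s(k) + 4 = 4(s(k-1) + 4).
Hence s(k) = 3·4^k - 4.
s(17) = 3·4^{17} - 4 = 3·17179869184 - 4 = 51539607548.

51539607548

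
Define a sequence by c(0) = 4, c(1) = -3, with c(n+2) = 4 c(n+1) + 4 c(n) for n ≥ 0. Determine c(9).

c(2) = 4*(-3) + 4*4 = 4
c(3) = 4*4 + 4*(-3) = 4
c(4) = 4*4 + 4*4 = 32
c(5) = 4*32 + 4*4 = 144
c(6) = 4*144 + 4*32 = 704
c(7) = 4*704 + 4*144 = 3392
c(8) = 4*3392 + 4*704 = 16384
c(9) = 4*16384 + 4*3392 = 79104

79104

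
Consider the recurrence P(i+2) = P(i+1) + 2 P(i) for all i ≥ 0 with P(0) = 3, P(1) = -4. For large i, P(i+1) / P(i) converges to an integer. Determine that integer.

2

The characteristic equation is r^2 - r - 2 = 0, which factors as (r - 2)(r + 1) = 0.
So the roots are 2 and -1. Since |2| > |-1| and the coefficient of 2^i is non-zero, the ratio tends to 2.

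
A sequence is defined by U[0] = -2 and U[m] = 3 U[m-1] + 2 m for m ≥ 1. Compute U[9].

U[1] = 3*(-2) + 2 = -4
U[2] = 3*(-4) + 4 = -8
U[3] = 3*(-8) + 6 = -18
U[4] = 3*(-18) + 8 = -46
U[5] = 3*(-46) + 10 = -128
U[6] = 3*(-128) + 12 = -372
U[7] = 3*(-372) + 14 = -1102
U[8] = 3*(-1102) + 16 = -3290
U[9] = 3*(-3290) + 18 = -9852

-9852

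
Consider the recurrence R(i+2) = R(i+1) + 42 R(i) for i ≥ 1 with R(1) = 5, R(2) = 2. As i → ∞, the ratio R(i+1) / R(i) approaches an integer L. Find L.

The characteristic equation is r^2 - r - 42 = 0, which factors as (r - 7)(r + 6) = 0.
So the roots are 7 and -6. Since |7| > |-6| and the coefficient of 7^i is non-zero, the ratio tends to 7.

7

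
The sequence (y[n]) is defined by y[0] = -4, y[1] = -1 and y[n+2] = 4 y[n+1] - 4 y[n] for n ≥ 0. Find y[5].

y[2] = 4*(-1) - 4*(-4) = 12
y[3] = 4*12 - 4*(-1) = 52
y[4] = 4*52 - 4*12 = 160
y[5] = 4*160 - 4*52 = 432

432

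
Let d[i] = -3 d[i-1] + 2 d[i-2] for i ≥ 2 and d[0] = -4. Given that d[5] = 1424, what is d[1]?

Let d[1] = w.
d[2] = -8 - 3w
d[3] = 24 + 11w
d[4] = -88 - 39w
d[5] = 312 + 139w
So 312 + 139w = 1424, giving w = 8.

8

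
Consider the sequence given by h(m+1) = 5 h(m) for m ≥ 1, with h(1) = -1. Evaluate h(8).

-78125

h(2) = 5(-1) = -5
h(3) = 5(-5) = -25
h(4) = 5(-25) = -125
h(5) = 5(-125) = -625
h(6) = 5(-625) = -3125
h(7) = 5(-3125) = -15625
h(8) = 5(-15625) = -78125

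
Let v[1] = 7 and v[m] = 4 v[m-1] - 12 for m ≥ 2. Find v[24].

The fixed point is -12/(1 - 4) = 4, so v[m] - 4 = 4(v[m-1] - 4).
Hence v[m] = 3·4^{m-1} + 4.
v[24] = 3·4^{23} + 4 = 3·70368744177664 + 4 = 211106232532996.

211106232532996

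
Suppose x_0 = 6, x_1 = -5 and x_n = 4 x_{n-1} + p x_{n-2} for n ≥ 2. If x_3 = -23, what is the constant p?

x_2 = -20 + 6p
x_3 = -80 + 19p
So -80 + 19p = -23, giving p = 3.

3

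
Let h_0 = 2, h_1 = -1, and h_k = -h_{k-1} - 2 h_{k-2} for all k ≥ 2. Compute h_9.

5

h_2 = -(-1) - 2*2 = -3
h_3 = -(-3) - 2*(-1) = 5
h_4 = -5 - 2*(-3) = 1
h_5 = -1 - 2*5 = -11
h_6 = -(-11) - 2*1 = 9
h_7 = -9 - 2*(-11) = 13
h_8 = -13 - 2*9 = -31
h_9 = -(-31) - 2*13 = 5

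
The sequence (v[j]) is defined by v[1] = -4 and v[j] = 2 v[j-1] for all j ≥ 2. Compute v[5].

-64

v[2] = 2·(-4) = -8
v[3] = 2·(-8) = -16
v[4] = 2·(-16) = -32
v[5] = 2·(-32) = -64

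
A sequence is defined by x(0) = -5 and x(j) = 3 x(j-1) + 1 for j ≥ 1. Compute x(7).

x(1) = 3*(-5) + 1 = -14
x(2) = 3*(-14) + 1 = -41
x(3) = 3*(-41) + 1 = -122
x(4) = 3*(-122) + 1 = -365
x(5) = 3*(-365) + 1 = -1094
x(6) = 3*(-1094) + 1 = -3281
x(7) = 3*(-3281) + 1 = -9842

-9842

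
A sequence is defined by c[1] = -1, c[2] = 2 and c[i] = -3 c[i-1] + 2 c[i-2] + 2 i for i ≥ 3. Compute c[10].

c[3] = -3·2 + 2·(-1) + 6 = -2
c[4] = -3·(-2) + 2·2 + 8 = 18
c[5] = -3·18 + 2·(-2) + 10 = -48
c[6] = -3·(-48) + 2·18 + 12 = 192
c[7] = -3·192 + 2·(-48) + 14 = -658
c[8] = -3·(-658) + 2·192 + 16 = 2374
c[9] = -3·2374 + 2·(-658) + 18 = -8420
c[10] = -3·(-8420) + 2·2374 + 20 = 30028

30028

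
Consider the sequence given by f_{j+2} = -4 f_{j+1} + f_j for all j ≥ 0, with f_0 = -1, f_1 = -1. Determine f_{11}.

-1346269

f_2 = -4·(-1) + (-1) = 3
f_3 = -4·3 + (-1) = -13
f_4 = -4·(-13) + 3 = 55
f_5 = -4·55 + (-13) = -233
f_6 = -4·(-233) + 55 = 987
f_7 = -4·987 + (-233) = -4181
f_8 = -4·(-4181) + 987 = 17711
f_9 = -4·17711 + (-4181) = -75025
f_{10} = -4·(-75025) + 17711 = 317811
f_{11} = -4·317811 + (-75025) = -1346269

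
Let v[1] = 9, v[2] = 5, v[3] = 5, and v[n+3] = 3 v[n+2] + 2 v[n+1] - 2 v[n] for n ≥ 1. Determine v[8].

779

v[4] = 3·5 + 2·5 - 2·9 = 7
v[5] = 3·7 + 2·5 - 2·5 = 21
v[6] = 3·21 + 2·7 - 2·5 = 67
v[7] = 3·67 + 2·21 - 2·7 = 229
v[8] = 3·229 + 2·67 - 2·21 = 779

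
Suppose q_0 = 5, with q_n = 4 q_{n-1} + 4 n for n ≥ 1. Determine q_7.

111036

q_1 = 4·5 + 4 = 24
q_2 = 4·24 + 8 = 104
q_3 = 4·104 + 12 = 428
q_4 = 4·428 + 16 = 1728
q_5 = 4·1728 + 20 = 6932
q_6 = 4·6932 + 24 = 27752
q_7 = 4·27752 + 28 = 111036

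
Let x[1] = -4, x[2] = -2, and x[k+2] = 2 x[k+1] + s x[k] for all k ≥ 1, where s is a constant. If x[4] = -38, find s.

x[3] = -4 - 4s
x[4] = -8 - 10s
So -8 - 10s = -38, giving s = 3.

3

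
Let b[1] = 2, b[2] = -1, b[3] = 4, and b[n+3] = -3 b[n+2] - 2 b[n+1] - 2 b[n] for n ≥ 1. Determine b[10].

b[4] = -3·4 - 2·(-1) - 2·2 = -14
b[5] = -3·(-14) - 2·4 - 2·(-1) = 36
b[6] = -3·36 - 2·(-14) - 2·4 = -88
b[7] = -3·(-88) - 2·36 - 2·(-14) = 220
b[8] = -3·220 - 2·(-88) - 2·36 = -556
b[9] = -3·(-556) - 2·220 - 2·(-88) = 1404
b[10] = -3·1404 - 2·(-556) - 2·220 = -3540

-3540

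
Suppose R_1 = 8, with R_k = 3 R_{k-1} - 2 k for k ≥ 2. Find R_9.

R_2 = 3*8 - 4 = 20
R_3 = 3*20 - 6 = 54
R_4 = 3*54 - 8 = 154
R_5 = 3*154 - 10 = 452
R_6 = 3*452 - 12 = 1344
R_7 = 3*1344 - 14 = 4018
R_8 = 3*4018 - 16 = 12038
R_9 = 3*12038 - 18 = 36096

36096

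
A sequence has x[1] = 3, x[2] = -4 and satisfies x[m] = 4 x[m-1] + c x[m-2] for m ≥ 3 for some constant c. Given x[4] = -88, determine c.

x[3] = -16 + 3c
x[4] = -64 + 8c
So -64 + 8c = -88, giving c = -3.

-3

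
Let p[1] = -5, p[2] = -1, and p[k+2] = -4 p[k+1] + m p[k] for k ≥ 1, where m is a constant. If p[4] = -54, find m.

-2

p[3] = 4 - 5m
p[4] = -16 + 19m
So -16 + 19m = -54, giving m = -2.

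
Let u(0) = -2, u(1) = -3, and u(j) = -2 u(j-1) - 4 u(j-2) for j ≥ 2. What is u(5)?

u(2) = -2(-3) - 4(-2) = 14
u(3) = -2(14) - 4(-3) = -16
u(4) = -2(-16) - 4(14) = -24
u(5) = -2(-24) - 4(-16) = 112

112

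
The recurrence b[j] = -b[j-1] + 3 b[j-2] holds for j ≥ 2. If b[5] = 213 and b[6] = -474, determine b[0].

Rearranging, b[j-2] = (b[j] + b[j-1]) / 3.
b[4] = (-474 + 213) / 3 = -261/3 = -87
b[3] = (213 + (-87)) / 3 = 126/3 = 42
b[2] = (-87 + 42) / 3 = -45/3 = -15
b[1] = (42 + (-15)) / 3 = 27/3 = 9
b[0] = (-15 + 9) / 3 = -6/3 = -2

-2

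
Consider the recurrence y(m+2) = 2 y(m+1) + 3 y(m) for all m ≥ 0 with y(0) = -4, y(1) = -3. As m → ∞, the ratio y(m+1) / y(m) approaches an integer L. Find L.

3

The characteristic equation is r^2 - 2r - 3 = 0, which factors as (r - 3)(r + 1) = 0.
So the roots are 3 and -1. Since |3| > |-1| and the coefficient of 3^m is non-zero, the ratio tends to 3.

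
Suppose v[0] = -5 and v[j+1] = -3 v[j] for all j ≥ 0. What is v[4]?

v[1] = -3(-5) = 15
v[2] = -3(15) = -45
v[3] = -3(-45) = 135
v[4] = -3(135) = -405

-405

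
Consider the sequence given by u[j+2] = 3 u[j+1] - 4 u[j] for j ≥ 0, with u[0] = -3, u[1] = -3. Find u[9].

u[2] = 3·(-3) - 4·(-3) = 3
u[3] = 3·3 - 4·(-3) = 21
u[4] = 3·21 - 4·3 = 51
u[5] = 3·51 - 4·21 = 69
u[6] = 3·69 - 4·51 = 3
u[7] = 3·3 - 4·69 = -267
u[8] = 3·(-267) - 4·3 = -813
u[9] = 3·(-813) - 4·(-267) = -1371

-1371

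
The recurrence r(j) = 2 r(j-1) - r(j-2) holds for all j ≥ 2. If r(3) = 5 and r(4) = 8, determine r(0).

-4

Rearranging, r(j-2) = -(r(j) - 2 r(j-1)).
r(2) = -(8 - 2(5)) = 2
r(1) = -(5 - 2(2)) = -1
r(0) = -(2 - 2(-1)) = -4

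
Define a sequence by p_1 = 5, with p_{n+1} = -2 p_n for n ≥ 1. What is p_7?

p_2 = -2·5 = -10
p_3 = -2·(-10) = 20
p_4 = -2·20 = -40
p_5 = -2·(-40) = 80
p_6 = -2·80 = -160
p_7 = -2·(-160) = 320

320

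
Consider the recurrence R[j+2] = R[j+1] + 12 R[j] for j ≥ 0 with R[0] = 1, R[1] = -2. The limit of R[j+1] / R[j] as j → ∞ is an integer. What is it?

4

The characteristic equation is r^2 - r - 12 = 0, which factors as (r - 4)(r + 3) = 0.
So the roots are 4 and -3. Since |4| > |-3| and the coefficient of 4^j is non-zero, the ratio tends to 4.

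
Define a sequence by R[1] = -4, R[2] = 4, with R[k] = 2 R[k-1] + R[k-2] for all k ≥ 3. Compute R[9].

956

R[3] = 2·4 + (-4) = 4
R[4] = 2·4 + 4 = 12
R[5] = 2·12 + 4 = 28
R[6] = 2·28 + 12 = 68
R[7] = 2·68 + 28 = 164
R[8] = 2·164 + 68 = 396
R[9] = 2·396 + 164 = 956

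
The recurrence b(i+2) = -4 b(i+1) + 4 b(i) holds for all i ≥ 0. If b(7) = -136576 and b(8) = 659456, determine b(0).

Rearranging, b(i-2) = (b(i) + 4 b(i-1)) / 4.
b(6) = (659456 + 4*(-136576)) / 4 = 113152/4 = 28288
b(5) = (-136576 + 4*28288) / 4 = -23424/4 = -5856
b(4) = (28288 + 4*(-5856)) / 4 = 4864/4 = 1216
b(3) = (-5856 + 4*1216) / 4 = -992/4 = -248
b(2) = (1216 + 4*(-248)) / 4 = 224/4 = 56
b(1) = (-248 + 4*56) / 4 = -24/4 = -6
b(0) = (56 + 4*(-6)) / 4 = 32/4 = 8

8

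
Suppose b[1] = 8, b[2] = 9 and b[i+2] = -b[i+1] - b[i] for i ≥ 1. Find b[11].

b[3] = -9 - 8 = -17
b[4] = -(-17) - 9 = 8
b[5] = -8 - (-17) = 9
b[6] = -9 - 8 = -17
b[7] = -(-17) - 9 = 8
b[8] = -8 - (-17) = 9
b[9] = -9 - 8 = -17
b[10] = -(-17) - 9 = 8
b[11] = -8 - (-17) = 9

9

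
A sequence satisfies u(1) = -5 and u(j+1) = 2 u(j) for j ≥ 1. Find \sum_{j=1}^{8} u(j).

u(2) = 2·(-5) = -10
u(3) = 2·(-10) = -20
u(4) = 2·(-20) = -40
u(5) = 2·(-40) = -80
u(6) = 2·(-80) = -160
u(7) = 2·(-160) = -320
u(8) = 2·(-320) = -640
Sum = (-5) + (-10) + (-20) + (-40) + (-80) + (-160) + (-320) + (-640) = -1275

-1275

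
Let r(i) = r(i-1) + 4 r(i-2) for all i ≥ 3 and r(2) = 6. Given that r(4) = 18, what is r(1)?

Let r(1) = x.
r(3) = 6 + 4x
r(4) = 30 + 4x
So 30 + 4x = 18, giving x = -3.

-3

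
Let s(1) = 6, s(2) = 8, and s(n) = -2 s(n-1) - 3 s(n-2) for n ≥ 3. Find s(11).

s(3) = -2(8) - 3(6) = -34
s(4) = -2(-34) - 3(8) = 44
s(5) = -2(44) - 3(-34) = 14
s(6) = -2(14) - 3(44) = -160
s(7) = -2(-160) - 3(14) = 278
s(8) = -2(278) - 3(-160) = -76
s(9) = -2(-76) - 3(278) = -682
s(10) = -2(-682) - 3(-76) = 1592
s(11) = -2(1592) - 3(-682) = -1138

-1138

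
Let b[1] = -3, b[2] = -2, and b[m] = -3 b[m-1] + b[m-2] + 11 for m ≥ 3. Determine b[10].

-47313

b[3] = -3·(-2) + (-3) + 11 = 14
b[4] = -3·14 + (-2) + 11 = -33
b[5] = -3·(-33) + 14 + 11 = 124
b[6] = -3·124 + (-33) + 11 = -394
b[7] = -3·(-394) + 124 + 11 = 1317
b[8] = -3·1317 + (-394) + 11 = -4334
b[9] = -3·(-4334) + 1317 + 11 = 14330
b[10] = -3·14330 + (-4334) + 11 = -47313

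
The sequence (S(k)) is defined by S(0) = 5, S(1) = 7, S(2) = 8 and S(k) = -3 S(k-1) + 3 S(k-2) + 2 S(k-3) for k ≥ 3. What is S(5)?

S(3) = -3(8) + 3(7) + 2(5) = 7
S(4) = -3(7) + 3(8) + 2(7) = 17
S(5) = -3(17) + 3(7) + 2(8) = -14

-14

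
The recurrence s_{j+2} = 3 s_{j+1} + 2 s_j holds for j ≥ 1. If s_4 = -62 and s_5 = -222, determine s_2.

-4

Rearranging, s_{j-2} = (s_j - 3 s_{j-1}) / 2.
s_3 = (-222 - 3(-62)) / 2 = -36/2 = -18
s_2 = (-62 - 3(-18)) / 2 = -8/2 = -4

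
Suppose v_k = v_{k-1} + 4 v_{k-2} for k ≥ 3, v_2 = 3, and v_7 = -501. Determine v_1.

Let v_1 = z.
v_3 = 3 + 4z
v_4 = 15 + 4z
v_5 = 27 + 20z
v_6 = 87 + 36z
v_7 = 195 + 116z
So 195 + 116z = -501, giving z = -6.

-6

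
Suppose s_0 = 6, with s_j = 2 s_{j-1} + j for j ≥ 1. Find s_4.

s_1 = 2·6 + 1 = 13
s_2 = 2·13 + 2 = 28
s_3 = 2·28 + 3 = 59
s_4 = 2·59 + 4 = 122

122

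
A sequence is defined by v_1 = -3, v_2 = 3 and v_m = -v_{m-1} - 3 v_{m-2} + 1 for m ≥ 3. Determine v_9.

v_3 = -3 - 3·(-3) + 1 = 7
v_4 = -7 - 3·3 + 1 = -15
v_5 = -(-15) - 3·7 + 1 = -5
v_6 = -(-5) - 3·(-15) + 1 = 51
v_7 = -51 - 3·(-5) + 1 = -35
v_8 = -(-35) - 3·51 + 1 = -117
v_9 = -(-117) - 3·(-35) + 1 = 223

223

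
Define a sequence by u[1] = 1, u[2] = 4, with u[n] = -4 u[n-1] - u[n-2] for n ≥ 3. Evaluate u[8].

u[3] = -4·4 - 1 = -17
u[4] = -4·(-17) - 4 = 64
u[5] = -4·64 - (-17) = -239
u[6] = -4·(-239) - 64 = 892
u[7] = -4·892 - (-239) = -3329
u[8] = -4·(-3329) - 892 = 12424

12424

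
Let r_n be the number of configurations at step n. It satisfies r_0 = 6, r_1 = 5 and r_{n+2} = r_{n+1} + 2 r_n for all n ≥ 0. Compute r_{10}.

r_2 = 5 + 2*6 = 17
r_3 = 17 + 2*5 = 27
r_4 = 27 + 2*17 = 61
r_5 = 61 + 2*27 = 115
r_6 = 115 + 2*61 = 237
r_7 = 237 + 2*115 = 467
r_8 = 467 + 2*237 = 941
r_9 = 941 + 2*467 = 1875
r_{10} = 1875 + 2*941 = 3757

3757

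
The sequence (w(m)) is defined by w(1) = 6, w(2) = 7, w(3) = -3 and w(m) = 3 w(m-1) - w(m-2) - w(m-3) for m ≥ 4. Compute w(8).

-1134

w(4) = 3(-3) - 7 - 6 = -22
w(5) = 3(-22) - (-3) - 7 = -70
w(6) = 3(-70) - (-22) - (-3) = -185
w(7) = 3(-185) - (-70) - (-22) = -463
w(8) = 3(-463) - (-185) - (-70) = -1134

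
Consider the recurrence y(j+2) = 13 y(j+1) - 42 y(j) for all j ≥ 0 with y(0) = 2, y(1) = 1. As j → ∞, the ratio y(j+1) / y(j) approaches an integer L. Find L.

The characteristic equation is r^2 - 13r + 42 = 0, which factors as (r - 7)(r - 6) = 0.
So the roots are 7 and 6. Since |7| > |6| and the coefficient of 7^j is non-zero, the ratio tends to 7.

7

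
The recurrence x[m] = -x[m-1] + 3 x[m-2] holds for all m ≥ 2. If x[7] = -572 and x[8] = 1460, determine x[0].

Rearranging, x[m-2] = (x[m] + x[m-1]) / 3.
x[6] = (1460 + (-572)) / 3 = 888/3 = 296
x[5] = (-572 + 296) / 3 = -276/3 = -92
x[4] = (296 + (-92)) / 3 = 204/3 = 68
x[3] = (-92 + 68) / 3 = -24/3 = -8
x[2] = (68 + (-8)) / 3 = 60/3 = 20
x[1] = (-8 + 20) / 3 = 12/3 = 4
x[0] = (20 + 4) / 3 = 24/3 = 8

8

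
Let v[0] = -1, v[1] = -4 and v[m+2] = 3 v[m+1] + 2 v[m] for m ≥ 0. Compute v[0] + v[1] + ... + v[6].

-3139

v[2] = 3*(-4) + 2*(-1) = -14
v[3] = 3*(-14) + 2*(-4) = -50
v[4] = 3*(-50) + 2*(-14) = -178
v[5] = 3*(-178) + 2*(-50) = -634
v[6] = 3*(-634) + 2*(-178) = -2258
Sum = (-1) + (-4) + (-14) + (-50) + (-178) + (-634) + (-2258) = -3139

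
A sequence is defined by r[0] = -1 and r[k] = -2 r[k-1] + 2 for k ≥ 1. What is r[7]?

r[1] = -2·(-1) + 2 = 4
r[2] = -2·4 + 2 = -6
r[3] = -2·(-6) + 2 = 14
r[4] = -2·14 + 2 = -26
r[5] = -2·(-26) + 2 = 54
r[6] = -2·54 + 2 = -106
r[7] = -2·(-106) + 2 = 214

214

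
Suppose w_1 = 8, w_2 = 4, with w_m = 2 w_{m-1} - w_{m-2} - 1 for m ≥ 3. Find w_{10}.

w_3 = 2·4 - 8 - 1 = -1
w_4 = 2·(-1) - 4 - 1 = -7
w_5 = 2·(-7) - (-1) - 1 = -14
w_6 = 2·(-14) - (-7) - 1 = -22
w_7 = 2·(-22) - (-14) - 1 = -31
w_8 = 2·(-31) - (-22) - 1 = -41
w_9 = 2·(-41) - (-31) - 1 = -52
w_{10} = 2·(-52) - (-41) - 1 = -64

-64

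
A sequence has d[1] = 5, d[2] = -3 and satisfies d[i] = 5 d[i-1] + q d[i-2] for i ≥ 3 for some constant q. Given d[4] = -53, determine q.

1

d[3] = -15 + 5q
d[4] = -75 + 22q
So -75 + 22q = -53, giving q = 1.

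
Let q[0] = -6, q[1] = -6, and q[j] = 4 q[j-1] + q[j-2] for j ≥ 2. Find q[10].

-3085374

q[2] = 4(-6) + (-6) = -30
q[3] = 4(-30) + (-6) = -126
q[4] = 4(-126) + (-30) = -534
q[5] = 4(-534) + (-126) = -2262
q[6] = 4(-2262) + (-534) = -9582
q[7] = 4(-9582) + (-2262) = -40590
q[8] = 4(-40590) + (-9582) = -171942
q[9] = 4(-171942) + (-40590) = -728358
q[10] = 4(-728358) + (-171942) = -3085374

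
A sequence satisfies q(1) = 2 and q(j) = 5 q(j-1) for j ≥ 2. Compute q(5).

1250

q(2) = 5·2 = 10
q(3) = 5·10 = 50
q(4) = 5·50 = 250
q(5) = 5·250 = 1250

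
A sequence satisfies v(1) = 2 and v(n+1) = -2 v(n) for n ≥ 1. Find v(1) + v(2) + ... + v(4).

v(2) = -2(2) = -4
v(3) = -2(-4) = 8
v(4) = -2(8) = -16
Sum = 2 + (-4) + 8 + (-16) = -10

-10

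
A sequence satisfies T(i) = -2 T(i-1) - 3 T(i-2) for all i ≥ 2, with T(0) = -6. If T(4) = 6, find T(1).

Let T(1) = y.
T(2) = 18 - 2y
T(3) = -36 + y
T(4) = 18 + 4y
So 18 + 4y = 6, giving y = -3.

-3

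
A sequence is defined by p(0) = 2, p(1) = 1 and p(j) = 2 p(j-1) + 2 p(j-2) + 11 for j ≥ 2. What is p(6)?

p(2) = 2*1 + 2*2 + 11 = 17
p(3) = 2*17 + 2*1 + 11 = 47
p(4) = 2*47 + 2*17 + 11 = 139
p(5) = 2*139 + 2*47 + 11 = 383
p(6) = 2*383 + 2*139 + 11 = 1055

1055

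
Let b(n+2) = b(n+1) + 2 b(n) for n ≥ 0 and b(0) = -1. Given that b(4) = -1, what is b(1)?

1

Let b(1) = z.
b(2) = -2 + z
b(3) = -2 + 3z
b(4) = -6 + 5z
So -6 + 5z = -1, giving z = 1.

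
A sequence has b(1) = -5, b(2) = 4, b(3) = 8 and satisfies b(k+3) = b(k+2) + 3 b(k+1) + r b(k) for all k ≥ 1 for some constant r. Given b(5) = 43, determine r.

b(4) = 20 - 5r
b(5) = 44 - r
So 44 - r = 43, giving r = 1.

1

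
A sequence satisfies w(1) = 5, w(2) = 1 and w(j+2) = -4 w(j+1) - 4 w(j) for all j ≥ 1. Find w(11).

w(3) = -4(1) - 4(5) = -24
w(4) = -4(-24) - 4(1) = 92
w(5) = -4(92) - 4(-24) = -272
w(6) = -4(-272) - 4(92) = 720
w(7) = -4(720) - 4(-272) = -1792
w(8) = -4(-1792) - 4(720) = 4288
w(9) = -4(4288) - 4(-1792) = -9984
w(10) = -4(-9984) - 4(4288) = 22784
w(11) = -4(22784) - 4(-9984) = -51200

-51200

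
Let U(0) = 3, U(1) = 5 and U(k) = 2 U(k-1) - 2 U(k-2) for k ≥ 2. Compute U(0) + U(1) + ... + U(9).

U(2) = 2·5 - 2·3 = 4
U(3) = 2·4 - 2·5 = -2
U(4) = 2·(-2) - 2·4 = -12
U(5) = 2·(-12) - 2·(-2) = -20
U(6) = 2·(-20) - 2·(-12) = -16
U(7) = 2·(-16) - 2·(-20) = 8
U(8) = 2·8 - 2·(-16) = 48
U(9) = 2·48 - 2·8 = 80
Sum = 3 + 5 + 4 + (-2) + (-12) + (-20) + (-16) + 8 + 48 + 80 = 98

98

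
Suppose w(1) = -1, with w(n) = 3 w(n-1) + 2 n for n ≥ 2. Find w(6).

357

w(2) = 3(-1) + 4 = 1
w(3) = 3(1) + 6 = 9
w(4) = 3(9) + 8 = 35
w(5) = 3(35) + 10 = 115
w(6) = 3(115) + 12 = 357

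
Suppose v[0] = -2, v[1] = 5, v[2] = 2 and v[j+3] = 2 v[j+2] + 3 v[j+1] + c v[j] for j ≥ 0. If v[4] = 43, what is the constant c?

v[3] = 19 - 2c
v[4] = 44 + c
So 44 + c = 43, giving c = -1.

-1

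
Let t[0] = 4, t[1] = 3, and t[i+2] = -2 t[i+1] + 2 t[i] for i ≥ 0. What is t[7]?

24

t[2] = -2(3) + 2(4) = 2
t[3] = -2(2) + 2(3) = 2
t[4] = -2(2) + 2(2) = 0
t[5] = -2(0) + 2(2) = 4
t[6] = -2(4) + 2(0) = -8
t[7] = -2(-8) + 2(4) = 24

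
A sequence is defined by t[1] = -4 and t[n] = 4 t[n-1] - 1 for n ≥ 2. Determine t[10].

-1135957

t[2] = 4(-4) - 1 = -17
t[3] = 4(-17) - 1 = -69
t[4] = 4(-69) - 1 = -277
t[5] = 4(-277) - 1 = -1109
t[6] = 4(-1109) - 1 = -4437
t[7] = 4(-4437) - 1 = -17749
t[8] = 4(-17749) - 1 = -70997
t[9] = 4(-70997) - 1 = -283989
t[10] = 4(-283989) - 1 = -1135957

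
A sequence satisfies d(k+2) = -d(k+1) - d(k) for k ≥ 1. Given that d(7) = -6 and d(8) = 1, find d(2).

1

Rearranging, d(k-2) = -(d(k) + d(k-1)).
d(6) = -(1 + (-6)) = 5
d(5) = -(-6 + 5) = 1
d(4) = -(5 + 1) = -6
d(3) = -(1 + (-6)) = 5
d(2) = -(-6 + 5) = 1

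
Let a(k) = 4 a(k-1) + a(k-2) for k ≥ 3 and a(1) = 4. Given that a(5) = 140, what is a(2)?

Let a(2) = w.
a(3) = 4 + 4w
a(4) = 16 + 17w
a(5) = 68 + 72w
So 68 + 72w = 140, giving w = 1.

1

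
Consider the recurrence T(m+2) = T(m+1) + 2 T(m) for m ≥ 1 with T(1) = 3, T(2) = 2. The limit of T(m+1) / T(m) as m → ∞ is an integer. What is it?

2

The characteristic equation is r^2 - r - 2 = 0, which factors as (r - 2)(r + 1) = 0.
So the roots are 2 and -1. Since |2| > |-1| and the coefficient of 2^m is non-zero, the ratio tends to 2.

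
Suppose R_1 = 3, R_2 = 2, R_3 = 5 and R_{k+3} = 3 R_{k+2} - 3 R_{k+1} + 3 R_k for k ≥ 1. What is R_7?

R_4 = 3·5 - 3·2 + 3·3 = 18
R_5 = 3·18 - 3·5 + 3·2 = 45
R_6 = 3·45 - 3·18 + 3·5 = 96
R_7 = 3·96 - 3·45 + 3·18 = 207

207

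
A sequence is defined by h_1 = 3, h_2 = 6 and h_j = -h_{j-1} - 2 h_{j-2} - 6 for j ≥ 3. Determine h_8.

96

h_3 = -6 - 2·3 - 6 = -18
h_4 = -(-18) - 2·6 - 6 = 0
h_5 = -0 - 2·(-18) - 6 = 30
h_6 = -30 - 2·0 - 6 = -36
h_7 = -(-36) - 2·30 - 6 = -30
h_8 = -(-30) - 2·(-36) - 6 = 96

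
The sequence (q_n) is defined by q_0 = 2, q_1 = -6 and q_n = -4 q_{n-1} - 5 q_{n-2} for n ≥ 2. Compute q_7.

q_2 = -4(-6) - 5(2) = 14
q_3 = -4(14) - 5(-6) = -26
q_4 = -4(-26) - 5(14) = 34
q_5 = -4(34) - 5(-26) = -6
q_6 = -4(-6) - 5(34) = -146
q_7 = -4(-146) - 5(-6) = 614

614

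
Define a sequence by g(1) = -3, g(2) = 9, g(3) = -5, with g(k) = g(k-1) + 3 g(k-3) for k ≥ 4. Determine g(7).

-44

g(4) = (-5) + 3*(-3) = -14
g(5) = (-14) + 3*9 = 13
g(6) = 13 + 3*(-5) = -2
g(7) = (-2) + 3*(-14) = -44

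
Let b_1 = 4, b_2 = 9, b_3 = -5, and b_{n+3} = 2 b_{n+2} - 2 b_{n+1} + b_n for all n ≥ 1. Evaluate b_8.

9

b_4 = 2(-5) - 2(9) + 4 = -24
b_5 = 2(-24) - 2(-5) + 9 = -29
b_6 = 2(-29) - 2(-24) + (-5) = -15
b_7 = 2(-15) - 2(-29) + (-24) = 4
b_8 = 2(4) - 2(-15) + (-29) = 9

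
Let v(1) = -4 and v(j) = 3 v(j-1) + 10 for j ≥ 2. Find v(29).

The fixed point is 10/(1 - 3) = -5, so v(j) + 5 = 3(v(j-1) + 5).
Hence v(j) = 1·3^{j-1} - 5.
v(29) = 1·3^{28} - 5 = 1·22876792454961 - 5 = 22876792454956.

22876792454956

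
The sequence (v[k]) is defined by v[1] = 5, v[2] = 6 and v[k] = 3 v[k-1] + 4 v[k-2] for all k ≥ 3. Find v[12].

v[3] = 3·6 + 4·5 = 38
v[4] = 3·38 + 4·6 = 138
v[5] = 3·138 + 4·38 = 566
v[6] = 3·566 + 4·138 = 2250
v[7] = 3·2250 + 4·566 = 9014
v[8] = 3·9014 + 4·2250 = 36042
v[9] = 3·36042 + 4·9014 = 144182
v[10] = 3·144182 + 4·36042 = 576714
v[11] = 3·576714 + 4·144182 = 2306870
v[12] = 3·2306870 + 4·576714 = 9227466

9227466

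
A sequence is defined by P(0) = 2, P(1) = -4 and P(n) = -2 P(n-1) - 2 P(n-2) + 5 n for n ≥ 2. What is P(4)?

2

P(2) = -2(-4) - 2(2) + 10 = 14
P(3) = -2(14) - 2(-4) + 15 = -5
P(4) = -2(-5) - 2(14) + 20 = 2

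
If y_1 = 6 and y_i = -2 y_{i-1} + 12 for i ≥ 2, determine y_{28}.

-268435452

The fixed point is 12/(1 + 2) = 4, so y_i - 4 = -2(y_{i-1} - 4).
Hence y_i = 2·(-2)^{i-1} + 4.
y_{28} = 2·(-2)^{27} + 4 = 2·-134217728 + 4 = -268435452.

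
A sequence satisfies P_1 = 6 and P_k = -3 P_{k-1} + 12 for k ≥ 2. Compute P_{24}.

-282429536478

The fixed point is 12/(1 + 3) = 3, so P_k - 3 = -3(P_{k-1} - 3).
Hence P_k = 3·(-3)^{k-1} + 3.
P_{24} = 3·(-3)^{23} + 3 = 3·-94143178827 + 3 = -282429536478.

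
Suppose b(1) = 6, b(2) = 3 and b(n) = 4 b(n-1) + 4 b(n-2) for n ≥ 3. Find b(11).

b(3) = 4·3 + 4·6 = 36
b(4) = 4·36 + 4·3 = 156
b(5) = 4·156 + 4·36 = 768
b(6) = 4·768 + 4·156 = 3696
b(7) = 4·3696 + 4·768 = 17856
b(8) = 4·17856 + 4·3696 = 86208
b(9) = 4·86208 + 4·17856 = 416256
b(10) = 4·416256 + 4·86208 = 2009856
b(11) = 4·2009856 + 4·416256 = 9704448

9704448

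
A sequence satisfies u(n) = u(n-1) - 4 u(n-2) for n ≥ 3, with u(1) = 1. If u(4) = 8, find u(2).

Let u(2) = w.
u(3) = -4 + w
u(4) = -4 - 3w
So -4 - 3w = 8, giving w = -4.

-4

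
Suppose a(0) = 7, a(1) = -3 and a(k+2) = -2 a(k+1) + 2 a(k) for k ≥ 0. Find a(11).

a(2) = -2*(-3) + 2*7 = 20
a(3) = -2*20 + 2*(-3) = -46
a(4) = -2*(-46) + 2*20 = 132
a(5) = -2*132 + 2*(-46) = -356
a(6) = -2*(-356) + 2*132 = 976
a(7) = -2*976 + 2*(-356) = -2664
a(8) = -2*(-2664) + 2*976 = 7280
a(9) = -2*7280 + 2*(-2664) = -19888
a(10) = -2*(-19888) + 2*7280 = 54336
a(11) = -2*54336 + 2*(-19888) = -148448

-148448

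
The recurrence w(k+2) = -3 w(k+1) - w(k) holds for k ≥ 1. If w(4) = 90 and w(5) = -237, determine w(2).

9

Rearranging, w(k-2) = -(w(k) + 3 w(k-1)).
w(3) = -(-237 + 3(90)) = -33
w(2) = -(90 + 3(-33)) = 9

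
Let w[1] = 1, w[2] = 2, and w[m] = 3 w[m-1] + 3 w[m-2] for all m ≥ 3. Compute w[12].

1416933

w[3] = 3*2 + 3*1 = 9
w[4] = 3*9 + 3*2 = 33
w[5] = 3*33 + 3*9 = 126
w[6] = 3*126 + 3*33 = 477
w[7] = 3*477 + 3*126 = 1809
w[8] = 3*1809 + 3*477 = 6858
w[9] = 3*6858 + 3*1809 = 26001
w[10] = 3*26001 + 3*6858 = 98577
w[11] = 3*98577 + 3*26001 = 373734
w[12] = 3*373734 + 3*98577 = 1416933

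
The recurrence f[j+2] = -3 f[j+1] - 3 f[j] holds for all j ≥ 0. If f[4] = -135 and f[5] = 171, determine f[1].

7

Rearranging, f[j-2] = (f[j] + 3 f[j-1]) / -3.
f[3] = (171 + 3(-135)) / -3 = -234/-3 = 78
f[2] = (-135 + 3(78)) / -3 = 99/-3 = -33
f[1] = (78 + 3(-33)) / -3 = -21/-3 = 7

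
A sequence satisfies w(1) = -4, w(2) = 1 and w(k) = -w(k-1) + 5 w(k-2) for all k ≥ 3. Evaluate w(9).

w(3) = -1 + 5·(-4) = -21
w(4) = -(-21) + 5·1 = 26
w(5) = -26 + 5·(-21) = -131
w(6) = -(-131) + 5·26 = 261
w(7) = -261 + 5·(-131) = -916
w(8) = -(-916) + 5·261 = 2221
w(9) = -2221 + 5·(-916) = -6801

-6801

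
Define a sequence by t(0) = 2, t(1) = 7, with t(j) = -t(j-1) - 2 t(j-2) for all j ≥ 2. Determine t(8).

t(2) = -7 - 2*2 = -11
t(3) = -(-11) - 2*7 = -3
t(4) = -(-3) - 2*(-11) = 25
t(5) = -25 - 2*(-3) = -19
t(6) = -(-19) - 2*25 = -31
t(7) = -(-31) - 2*(-19) = 69
t(8) = -69 - 2*(-31) = -7

-7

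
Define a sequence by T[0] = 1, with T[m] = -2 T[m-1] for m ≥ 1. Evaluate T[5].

T[1] = -2·1 = -2
T[2] = -2·(-2) = 4
T[3] = -2·4 = -8
T[4] = -2·(-8) = 16
T[5] = -2·16 = -32

-32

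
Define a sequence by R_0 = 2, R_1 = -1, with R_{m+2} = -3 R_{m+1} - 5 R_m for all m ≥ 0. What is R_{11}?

15551

R_2 = -3·(-1) - 5·2 = -7
R_3 = -3·(-7) - 5·(-1) = 26
R_4 = -3·26 - 5·(-7) = -43
R_5 = -3·(-43) - 5·26 = -1
R_6 = -3·(-1) - 5·(-43) = 218
R_7 = -3·218 - 5·(-1) = -649
R_8 = -3·(-649) - 5·218 = 857
R_9 = -3·857 - 5·(-649) = 674
R_{10} = -3·674 - 5·857 = -6307
R_{11} = -3·(-6307) - 5·674 = 15551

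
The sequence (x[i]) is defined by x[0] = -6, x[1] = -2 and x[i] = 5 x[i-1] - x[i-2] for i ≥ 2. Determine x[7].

x[2] = 5*(-2) - (-6) = -4
x[3] = 5*(-4) - (-2) = -18
x[4] = 5*(-18) - (-4) = -86
x[5] = 5*(-86) - (-18) = -412
x[6] = 5*(-412) - (-86) = -1974
x[7] = 5*(-1974) - (-412) = -9458

-9458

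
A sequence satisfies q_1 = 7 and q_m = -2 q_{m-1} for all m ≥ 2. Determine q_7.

448

q_2 = -2(7) = -14
q_3 = -2(-14) = 28
q_4 = -2(28) = -56
q_5 = -2(-56) = 112
q_6 = -2(112) = -224
q_7 = -2(-224) = 448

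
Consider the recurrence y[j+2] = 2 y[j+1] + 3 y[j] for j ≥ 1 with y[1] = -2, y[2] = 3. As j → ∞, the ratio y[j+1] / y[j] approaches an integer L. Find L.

The characteristic equation is r^2 - 2r - 3 = 0, which factors as (r - 3)(r + 1) = 0.
So the roots are 3 and -1. Since |3| > |-1| and the coefficient of 3^j is non-zero, the ratio tends to 3.

3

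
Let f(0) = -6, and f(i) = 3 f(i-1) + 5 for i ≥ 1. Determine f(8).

f(1) = 3(-6) + 5 = -13
f(2) = 3(-13) + 5 = -34
f(3) = 3(-34) + 5 = -97
f(4) = 3(-97) + 5 = -286
f(5) = 3(-286) + 5 = -853
f(6) = 3(-853) + 5 = -2554
f(7) = 3(-2554) + 5 = -7657
f(8) = 3(-7657) + 5 = -22966

-22966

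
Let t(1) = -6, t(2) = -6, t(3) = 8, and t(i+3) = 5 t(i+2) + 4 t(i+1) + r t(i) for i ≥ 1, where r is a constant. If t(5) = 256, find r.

t(4) = 16 - 6r
t(5) = 112 - 36r
So 112 - 36r = 256, giving r = -4.

-4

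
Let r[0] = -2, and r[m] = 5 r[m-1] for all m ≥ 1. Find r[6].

r[1] = 5*(-2) = -10
r[2] = 5*(-10) = -50
r[3] = 5*(-50) = -250
r[4] = 5*(-250) = -1250
r[5] = 5*(-1250) = -6250
r[6] = 5*(-6250) = -31250

-31250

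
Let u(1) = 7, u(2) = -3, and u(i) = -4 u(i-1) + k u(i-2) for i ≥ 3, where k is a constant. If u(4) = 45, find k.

-3

u(3) = 12 + 7k
u(4) = -48 - 31k
So -48 - 31k = 45, giving k = -3.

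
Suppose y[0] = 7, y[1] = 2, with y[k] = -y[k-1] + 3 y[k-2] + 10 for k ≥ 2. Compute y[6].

479

y[2] = -2 + 3(7) + 10 = 29
y[3] = -29 + 3(2) + 10 = -13
y[4] = -(-13) + 3(29) + 10 = 110
y[5] = -110 + 3(-13) + 10 = -139
y[6] = -(-139) + 3(110) + 10 = 479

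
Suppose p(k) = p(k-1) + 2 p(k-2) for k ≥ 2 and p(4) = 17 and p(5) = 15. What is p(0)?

Rearranging, p(k-2) = (p(k) - p(k-1)) / 2.
p(3) = (15 - 17) / 2 = -2/2 = -1
p(2) = (17 - (-1)) / 2 = 18/2 = 9
p(1) = (-1 - 9) / 2 = -10/2 = -5
p(0) = (9 - (-5)) / 2 = 14/2 = 7

7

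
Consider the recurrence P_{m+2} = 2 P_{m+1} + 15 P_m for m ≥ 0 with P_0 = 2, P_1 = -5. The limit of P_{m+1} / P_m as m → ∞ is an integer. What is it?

The characteristic equation is r^2 - 2r - 15 = 0, which factors as (r - 5)(r + 3) = 0.
So the roots are 5 and -3. Since |5| > |-3| and the coefficient of 5^m is non-zero, the ratio tends to 5.

5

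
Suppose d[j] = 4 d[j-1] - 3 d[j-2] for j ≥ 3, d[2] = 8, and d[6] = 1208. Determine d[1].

Let d[1] = w.
d[3] = 32 - 3w
d[4] = 104 - 12w
d[5] = 320 - 39w
d[6] = 968 - 120w
So 968 - 120w = 1208, giving w = -2.

-2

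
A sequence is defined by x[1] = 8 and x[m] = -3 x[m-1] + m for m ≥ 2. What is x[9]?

49620

x[2] = -3(8) + 2 = -22
x[3] = -3(-22) + 3 = 69
x[4] = -3(69) + 4 = -203
x[5] = -3(-203) + 5 = 614
x[6] = -3(614) + 6 = -1836
x[7] = -3(-1836) + 7 = 5515
x[8] = -3(5515) + 8 = -16537
x[9] = -3(-16537) + 9 = 49620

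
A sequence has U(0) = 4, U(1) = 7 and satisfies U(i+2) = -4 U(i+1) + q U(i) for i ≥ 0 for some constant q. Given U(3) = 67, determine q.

5

U(2) = -28 + 4q
U(3) = 112 - 9q
So 112 - 9q = 67, giving q = 5.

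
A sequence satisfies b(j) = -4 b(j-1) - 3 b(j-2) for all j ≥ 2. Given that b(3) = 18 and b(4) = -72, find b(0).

Rearranging, b(j-2) = (b(j) + 4 b(j-1)) / -3.
b(2) = (-72 + 4·18) / -3 = 0/-3 = 0
b(1) = (18 + 4·0) / -3 = 18/-3 = -6
b(0) = (0 + 4·(-6)) / -3 = -24/-3 = 8

8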